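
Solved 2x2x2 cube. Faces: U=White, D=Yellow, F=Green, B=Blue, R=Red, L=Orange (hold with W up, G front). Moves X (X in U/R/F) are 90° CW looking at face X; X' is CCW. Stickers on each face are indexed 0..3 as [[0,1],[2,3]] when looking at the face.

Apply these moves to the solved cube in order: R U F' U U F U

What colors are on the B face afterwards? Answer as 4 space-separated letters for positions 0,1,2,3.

Answer: B Y W B

Derivation:
After move 1 (R): R=RRRR U=WGWG F=GYGY D=YBYB B=WBWB
After move 2 (U): U=WWGG F=RRGY R=WBRR B=OOWB L=GYOO
After move 3 (F'): F=RYRG U=WWWR R=BBYR D=YOYB L=GGOG
After move 4 (U): U=WWRW F=BBRG R=OOYR B=GGWB L=RYOG
After move 5 (U): U=RWWW F=OORG R=GGYR B=RYWB L=BBOG
After move 6 (F): F=ROGO U=RWGB R=WGWR D=YGYB L=BYOO
After move 7 (U): U=GRBW F=WGGO R=RYWR B=BYWB L=ROOO
Query: B face = BYWB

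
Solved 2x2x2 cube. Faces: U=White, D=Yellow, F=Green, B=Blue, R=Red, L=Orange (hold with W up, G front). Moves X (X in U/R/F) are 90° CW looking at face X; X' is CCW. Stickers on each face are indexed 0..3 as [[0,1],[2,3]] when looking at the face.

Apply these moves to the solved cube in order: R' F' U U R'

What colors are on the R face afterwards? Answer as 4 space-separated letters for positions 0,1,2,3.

After move 1 (R'): R=RRRR U=WBWB F=GWGW D=YGYG B=YBYB
After move 2 (F'): F=WWGG U=WBRR R=GRYR D=OOYG L=OBOW
After move 3 (U): U=RWRB F=GRGG R=YBYR B=OBYB L=WWOW
After move 4 (U): U=RRBW F=YBGG R=OBYR B=WWYB L=GROW
After move 5 (R'): R=BROY U=RYBW F=YRGW D=OBYG B=GWOB
Query: R face = BROY

Answer: B R O Y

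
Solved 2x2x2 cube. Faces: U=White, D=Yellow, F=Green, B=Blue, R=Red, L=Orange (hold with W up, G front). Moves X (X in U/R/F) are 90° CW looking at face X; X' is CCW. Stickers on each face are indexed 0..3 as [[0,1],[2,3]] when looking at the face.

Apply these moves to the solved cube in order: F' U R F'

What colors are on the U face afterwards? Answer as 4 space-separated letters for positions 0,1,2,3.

After move 1 (F'): F=GGGG U=WWRR R=YRYR D=OOYY L=OWOW
After move 2 (U): U=RWRW F=YRGG R=BBYR B=OWBB L=GGOW
After move 3 (R): R=YBRB U=RRRG F=YOGY D=OBYO B=WWWB
After move 4 (F'): F=OYYG U=RRYR R=BBOB D=GWYO L=GGOR
Query: U face = RRYR

Answer: R R Y R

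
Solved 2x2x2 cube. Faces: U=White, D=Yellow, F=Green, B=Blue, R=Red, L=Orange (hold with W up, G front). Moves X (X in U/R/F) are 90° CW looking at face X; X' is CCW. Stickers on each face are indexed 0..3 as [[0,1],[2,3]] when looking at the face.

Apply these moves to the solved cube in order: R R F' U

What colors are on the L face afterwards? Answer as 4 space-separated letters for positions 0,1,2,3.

Answer: B B O W

Derivation:
After move 1 (R): R=RRRR U=WGWG F=GYGY D=YBYB B=WBWB
After move 2 (R): R=RRRR U=WYWY F=GBGB D=YWYW B=GBGB
After move 3 (F'): F=BBGG U=WYRR R=WRYR D=OOYW L=OYOW
After move 4 (U): U=RWRY F=WRGG R=GBYR B=OYGB L=BBOW
Query: L face = BBOW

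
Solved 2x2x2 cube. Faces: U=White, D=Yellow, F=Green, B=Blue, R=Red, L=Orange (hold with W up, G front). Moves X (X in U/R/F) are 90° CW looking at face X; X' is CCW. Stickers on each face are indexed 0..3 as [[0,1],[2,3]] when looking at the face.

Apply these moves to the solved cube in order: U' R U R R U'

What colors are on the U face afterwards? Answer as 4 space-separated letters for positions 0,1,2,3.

Answer: B R W G

Derivation:
After move 1 (U'): U=WWWW F=OOGG R=GGRR B=RRBB L=BBOO
After move 2 (R): R=RGRG U=WOWG F=OYGY D=YBYR B=WRWB
After move 3 (U): U=WWGO F=RGGY R=WRRG B=BBWB L=OYOO
After move 4 (R): R=RWGR U=WGGY F=RBGR D=YWYB B=OBWB
After move 5 (R): R=GRRW U=WBGR F=RWGB D=YWYO B=YBGB
After move 6 (U'): U=BRWG F=OYGB R=RWRW B=GRGB L=YBOO
Query: U face = BRWG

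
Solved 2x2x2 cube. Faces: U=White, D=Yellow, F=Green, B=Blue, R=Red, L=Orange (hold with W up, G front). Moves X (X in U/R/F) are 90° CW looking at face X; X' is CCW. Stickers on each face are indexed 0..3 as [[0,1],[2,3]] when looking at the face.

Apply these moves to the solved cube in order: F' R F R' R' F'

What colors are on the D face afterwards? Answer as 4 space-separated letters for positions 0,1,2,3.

Answer: O B Y W

Derivation:
After move 1 (F'): F=GGGG U=WWRR R=YRYR D=OOYY L=OWOW
After move 2 (R): R=YYRR U=WGRG F=GOGY D=OBYB B=RBWB
After move 3 (F): F=GGYO U=WGWW R=RYGR D=RYYB L=OOOB
After move 4 (R'): R=YRRG U=WWWR F=GGYW D=RGYO B=BBYB
After move 5 (R'): R=RGYR U=WYWB F=GWYR D=RGYW B=OBGB
After move 6 (F'): F=WRGY U=WYRY R=GGRR D=OBYW L=OBOW
Query: D face = OBYW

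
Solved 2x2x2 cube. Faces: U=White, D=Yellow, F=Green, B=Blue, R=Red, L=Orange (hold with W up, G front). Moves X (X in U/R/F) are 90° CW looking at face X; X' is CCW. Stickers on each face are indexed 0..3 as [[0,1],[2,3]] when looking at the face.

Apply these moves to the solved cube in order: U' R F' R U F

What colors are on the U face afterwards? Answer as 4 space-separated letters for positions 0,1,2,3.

After move 1 (U'): U=WWWW F=OOGG R=GGRR B=RRBB L=BBOO
After move 2 (R): R=RGRG U=WOWG F=OYGY D=YBYR B=WRWB
After move 3 (F'): F=YYOG U=WORR R=BGYG D=BOYR L=BGOW
After move 4 (R): R=YBGG U=WYRG F=YOOR D=BWYW B=RROB
After move 5 (U): U=RWGY F=YBOR R=RRGG B=BGOB L=YOOW
After move 6 (F): F=OYRB U=RWWO R=GRYG D=GRYW L=YBOW
Query: U face = RWWO

Answer: R W W O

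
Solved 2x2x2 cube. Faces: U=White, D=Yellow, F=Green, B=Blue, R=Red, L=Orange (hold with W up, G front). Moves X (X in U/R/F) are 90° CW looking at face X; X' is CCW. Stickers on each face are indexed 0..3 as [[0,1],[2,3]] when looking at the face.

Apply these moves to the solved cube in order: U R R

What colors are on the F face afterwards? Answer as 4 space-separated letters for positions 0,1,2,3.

Answer: R B G O

Derivation:
After move 1 (U): U=WWWW F=RRGG R=BBRR B=OOBB L=GGOO
After move 2 (R): R=RBRB U=WRWG F=RYGY D=YBYO B=WOWB
After move 3 (R): R=RRBB U=WYWY F=RBGO D=YWYW B=GORB
Query: F face = RBGO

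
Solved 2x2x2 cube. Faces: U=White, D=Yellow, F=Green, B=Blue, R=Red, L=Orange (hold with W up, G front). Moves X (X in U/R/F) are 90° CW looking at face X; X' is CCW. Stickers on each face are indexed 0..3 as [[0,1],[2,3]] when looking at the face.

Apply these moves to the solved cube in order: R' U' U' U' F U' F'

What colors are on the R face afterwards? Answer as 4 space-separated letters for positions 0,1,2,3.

After move 1 (R'): R=RRRR U=WBWB F=GWGW D=YGYG B=YBYB
After move 2 (U'): U=BBWW F=OOGW R=GWRR B=RRYB L=YBOO
After move 3 (U'): U=BWBW F=YBGW R=OORR B=GWYB L=RROO
After move 4 (U'): U=WWBB F=RRGW R=YBRR B=OOYB L=GWOO
After move 5 (F): F=GRWR U=WWOW R=BBBR D=RYYG L=GYOG
After move 6 (U'): U=WWWO F=GYWR R=GRBR B=BBYB L=OOOG
After move 7 (F'): F=YRGW U=WWGB R=YRRR D=OGYG L=OOOW
Query: R face = YRRR

Answer: Y R R R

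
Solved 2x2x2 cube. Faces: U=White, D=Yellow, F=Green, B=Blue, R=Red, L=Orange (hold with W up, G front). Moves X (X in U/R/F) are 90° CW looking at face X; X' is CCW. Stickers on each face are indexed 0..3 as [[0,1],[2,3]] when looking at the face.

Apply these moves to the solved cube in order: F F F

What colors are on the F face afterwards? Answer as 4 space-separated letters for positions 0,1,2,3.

Answer: G G G G

Derivation:
After move 1 (F): F=GGGG U=WWOO R=WRWR D=RRYY L=OYOY
After move 2 (F): F=GGGG U=WWYY R=OROR D=WWYY L=OROR
After move 3 (F): F=GGGG U=WWRR R=YRYR D=OOYY L=OWOW
Query: F face = GGGG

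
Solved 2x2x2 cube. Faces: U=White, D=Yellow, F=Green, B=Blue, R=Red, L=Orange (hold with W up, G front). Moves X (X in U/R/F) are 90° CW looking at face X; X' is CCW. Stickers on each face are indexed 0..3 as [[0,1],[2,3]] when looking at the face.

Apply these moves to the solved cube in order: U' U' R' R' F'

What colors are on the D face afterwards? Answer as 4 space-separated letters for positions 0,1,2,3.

After move 1 (U'): U=WWWW F=OOGG R=GGRR B=RRBB L=BBOO
After move 2 (U'): U=WWWW F=BBGG R=OORR B=GGBB L=RROO
After move 3 (R'): R=OROR U=WBWG F=BWGW D=YBYG B=YGYB
After move 4 (R'): R=RROO U=WYWY F=BBGG D=YWYW B=GGBB
After move 5 (F'): F=BGBG U=WYRO R=WRYO D=ROYW L=RYOW
Query: D face = ROYW

Answer: R O Y W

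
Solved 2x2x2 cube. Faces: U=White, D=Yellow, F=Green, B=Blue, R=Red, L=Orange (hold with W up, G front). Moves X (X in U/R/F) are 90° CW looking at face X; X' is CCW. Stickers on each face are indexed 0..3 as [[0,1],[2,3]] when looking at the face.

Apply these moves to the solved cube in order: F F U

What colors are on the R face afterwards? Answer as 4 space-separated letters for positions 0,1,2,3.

Answer: B B O R

Derivation:
After move 1 (F): F=GGGG U=WWOO R=WRWR D=RRYY L=OYOY
After move 2 (F): F=GGGG U=WWYY R=OROR D=WWYY L=OROR
After move 3 (U): U=YWYW F=ORGG R=BBOR B=ORBB L=GGOR
Query: R face = BBOR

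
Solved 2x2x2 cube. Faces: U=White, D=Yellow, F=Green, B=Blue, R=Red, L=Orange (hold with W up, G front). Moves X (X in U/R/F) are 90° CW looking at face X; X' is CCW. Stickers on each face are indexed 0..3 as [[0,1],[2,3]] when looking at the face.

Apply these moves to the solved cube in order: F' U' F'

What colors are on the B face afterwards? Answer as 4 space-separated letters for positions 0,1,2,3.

After move 1 (F'): F=GGGG U=WWRR R=YRYR D=OOYY L=OWOW
After move 2 (U'): U=WRWR F=OWGG R=GGYR B=YRBB L=BBOW
After move 3 (F'): F=WGOG U=WRGY R=OGOR D=BWYY L=BROW
Query: B face = YRBB

Answer: Y R B B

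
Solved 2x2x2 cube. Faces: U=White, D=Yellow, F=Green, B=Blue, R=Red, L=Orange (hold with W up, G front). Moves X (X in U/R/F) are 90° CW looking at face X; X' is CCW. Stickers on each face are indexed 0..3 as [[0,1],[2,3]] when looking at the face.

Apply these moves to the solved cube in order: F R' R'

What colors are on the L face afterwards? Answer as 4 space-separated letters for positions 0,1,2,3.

After move 1 (F): F=GGGG U=WWOO R=WRWR D=RRYY L=OYOY
After move 2 (R'): R=RRWW U=WBOB F=GWGO D=RGYG B=YBRB
After move 3 (R'): R=RWRW U=WROY F=GBGB D=RWYO B=GBGB
Query: L face = OYOY

Answer: O Y O Y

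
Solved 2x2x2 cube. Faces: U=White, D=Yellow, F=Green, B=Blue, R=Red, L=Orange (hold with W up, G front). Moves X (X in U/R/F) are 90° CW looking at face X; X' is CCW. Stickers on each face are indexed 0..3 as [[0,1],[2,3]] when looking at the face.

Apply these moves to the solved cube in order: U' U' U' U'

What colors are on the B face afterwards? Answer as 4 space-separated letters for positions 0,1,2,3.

After move 1 (U'): U=WWWW F=OOGG R=GGRR B=RRBB L=BBOO
After move 2 (U'): U=WWWW F=BBGG R=OORR B=GGBB L=RROO
After move 3 (U'): U=WWWW F=RRGG R=BBRR B=OOBB L=GGOO
After move 4 (U'): U=WWWW F=GGGG R=RRRR B=BBBB L=OOOO
Query: B face = BBBB

Answer: B B B B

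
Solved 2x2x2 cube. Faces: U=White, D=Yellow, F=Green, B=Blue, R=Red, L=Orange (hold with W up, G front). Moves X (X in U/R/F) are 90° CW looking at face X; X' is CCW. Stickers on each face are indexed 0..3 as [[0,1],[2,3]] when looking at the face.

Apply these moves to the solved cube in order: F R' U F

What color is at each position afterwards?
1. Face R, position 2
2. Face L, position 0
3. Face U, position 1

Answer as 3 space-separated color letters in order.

Answer: B G W

Derivation:
After move 1 (F): F=GGGG U=WWOO R=WRWR D=RRYY L=OYOY
After move 2 (R'): R=RRWW U=WBOB F=GWGO D=RGYG B=YBRB
After move 3 (U): U=OWBB F=RRGO R=YBWW B=OYRB L=GWOY
After move 4 (F): F=GROR U=OWYW R=BBBW D=WYYG L=GROG
Query 1: R[2] = B
Query 2: L[0] = G
Query 3: U[1] = W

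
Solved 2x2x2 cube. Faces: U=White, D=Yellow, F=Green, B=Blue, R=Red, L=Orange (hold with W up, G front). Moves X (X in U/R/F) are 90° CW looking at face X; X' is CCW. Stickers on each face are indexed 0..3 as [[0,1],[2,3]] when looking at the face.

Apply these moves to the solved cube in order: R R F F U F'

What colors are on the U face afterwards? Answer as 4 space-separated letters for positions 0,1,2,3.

After move 1 (R): R=RRRR U=WGWG F=GYGY D=YBYB B=WBWB
After move 2 (R): R=RRRR U=WYWY F=GBGB D=YWYW B=GBGB
After move 3 (F): F=GGBB U=WYOO R=WRYR D=RRYW L=OYOW
After move 4 (F): F=BGBG U=WYWY R=OROR D=YWYW L=OROR
After move 5 (U): U=WWYY F=ORBG R=GBOR B=ORGB L=BGOR
After move 6 (F'): F=RGOB U=WWGO R=WBYR D=GRYW L=BYOY
Query: U face = WWGO

Answer: W W G O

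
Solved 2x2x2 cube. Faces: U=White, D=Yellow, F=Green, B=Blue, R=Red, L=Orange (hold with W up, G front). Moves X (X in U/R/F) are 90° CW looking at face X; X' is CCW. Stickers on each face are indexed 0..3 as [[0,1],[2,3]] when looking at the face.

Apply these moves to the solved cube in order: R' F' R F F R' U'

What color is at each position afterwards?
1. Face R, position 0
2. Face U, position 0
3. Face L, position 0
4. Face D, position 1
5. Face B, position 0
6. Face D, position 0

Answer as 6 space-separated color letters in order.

After move 1 (R'): R=RRRR U=WBWB F=GWGW D=YGYG B=YBYB
After move 2 (F'): F=WWGG U=WBRR R=GRYR D=OOYG L=OBOW
After move 3 (R): R=YGRR U=WWRG F=WOGG D=OYYY B=RBBB
After move 4 (F): F=GWGO U=WWWB R=RGGR D=RYYY L=OOOY
After move 5 (F): F=GGOW U=WWYO R=WGBR D=GRYY L=OROY
After move 6 (R'): R=GRWB U=WBYR F=GWOO D=GGYW B=YBRB
After move 7 (U'): U=BRWY F=OROO R=GWWB B=GRRB L=YBOY
Query 1: R[0] = G
Query 2: U[0] = B
Query 3: L[0] = Y
Query 4: D[1] = G
Query 5: B[0] = G
Query 6: D[0] = G

Answer: G B Y G G G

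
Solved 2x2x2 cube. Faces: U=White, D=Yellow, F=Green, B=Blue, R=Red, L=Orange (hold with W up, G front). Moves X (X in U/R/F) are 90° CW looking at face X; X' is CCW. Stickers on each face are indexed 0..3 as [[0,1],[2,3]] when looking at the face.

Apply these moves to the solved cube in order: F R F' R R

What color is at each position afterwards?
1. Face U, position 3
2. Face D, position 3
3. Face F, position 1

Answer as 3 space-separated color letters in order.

Answer: B R W

Derivation:
After move 1 (F): F=GGGG U=WWOO R=WRWR D=RRYY L=OYOY
After move 2 (R): R=WWRR U=WGOG F=GRGY D=RBYB B=OBWB
After move 3 (F'): F=RYGG U=WGWR R=BWRR D=YYYB L=OGOO
After move 4 (R): R=RBRW U=WYWG F=RYGB D=YWYO B=RBGB
After move 5 (R): R=RRWB U=WYWB F=RWGO D=YGYR B=GBYB
Query 1: U[3] = B
Query 2: D[3] = R
Query 3: F[1] = W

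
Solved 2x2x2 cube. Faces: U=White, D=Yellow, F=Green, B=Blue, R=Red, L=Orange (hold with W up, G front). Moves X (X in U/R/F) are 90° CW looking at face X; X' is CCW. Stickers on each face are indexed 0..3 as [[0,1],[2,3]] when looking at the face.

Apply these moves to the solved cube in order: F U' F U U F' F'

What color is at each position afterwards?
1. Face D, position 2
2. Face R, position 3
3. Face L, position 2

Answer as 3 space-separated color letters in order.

After move 1 (F): F=GGGG U=WWOO R=WRWR D=RRYY L=OYOY
After move 2 (U'): U=WOWO F=OYGG R=GGWR B=WRBB L=BBOY
After move 3 (F): F=GOGY U=WOYB R=WGOR D=WGYY L=BROR
After move 4 (U): U=YWBO F=WGGY R=WROR B=BRBB L=GOOR
After move 5 (U): U=BYOW F=WRGY R=BROR B=GOBB L=WGOR
After move 6 (F'): F=RYWG U=BYBO R=GRWR D=GRYY L=WWOO
After move 7 (F'): F=YGRW U=BYGW R=RRGR D=WOYY L=WOOB
Query 1: D[2] = Y
Query 2: R[3] = R
Query 3: L[2] = O

Answer: Y R O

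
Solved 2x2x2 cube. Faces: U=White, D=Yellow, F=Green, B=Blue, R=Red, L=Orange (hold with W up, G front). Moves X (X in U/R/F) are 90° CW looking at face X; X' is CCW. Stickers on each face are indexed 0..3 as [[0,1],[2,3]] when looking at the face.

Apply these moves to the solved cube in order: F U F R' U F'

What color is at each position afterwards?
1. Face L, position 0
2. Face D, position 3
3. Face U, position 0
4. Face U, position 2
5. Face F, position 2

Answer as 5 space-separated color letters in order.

Answer: G R Y Y B

Derivation:
After move 1 (F): F=GGGG U=WWOO R=WRWR D=RRYY L=OYOY
After move 2 (U): U=OWOW F=WRGG R=BBWR B=OYBB L=GGOY
After move 3 (F): F=GWGR U=OWYG R=OBWR D=WBYY L=GROR
After move 4 (R'): R=BROW U=OBYO F=GWGG D=WWYR B=YYBB
After move 5 (U): U=YOOB F=BRGG R=YYOW B=GRBB L=GWOR
After move 6 (F'): F=RGBG U=YOYO R=WYWW D=WRYR L=GBOO
Query 1: L[0] = G
Query 2: D[3] = R
Query 3: U[0] = Y
Query 4: U[2] = Y
Query 5: F[2] = B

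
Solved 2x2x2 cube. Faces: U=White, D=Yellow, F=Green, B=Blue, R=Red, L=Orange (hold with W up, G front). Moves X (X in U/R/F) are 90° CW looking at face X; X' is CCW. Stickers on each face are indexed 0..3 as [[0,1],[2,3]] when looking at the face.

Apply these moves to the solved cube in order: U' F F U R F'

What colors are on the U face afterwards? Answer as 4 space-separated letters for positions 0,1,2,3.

Answer: Y G B R

Derivation:
After move 1 (U'): U=WWWW F=OOGG R=GGRR B=RRBB L=BBOO
After move 2 (F): F=GOGO U=WWOB R=WGWR D=RGYY L=BYOY
After move 3 (F): F=GGOO U=WWYY R=OGBR D=WWYY L=BROG
After move 4 (U): U=YWYW F=OGOO R=RRBR B=BRBB L=GGOG
After move 5 (R): R=BRRR U=YGYO F=OWOY D=WBYB B=WRWB
After move 6 (F'): F=WYOO U=YGBR R=BRWR D=GGYB L=GOOY
Query: U face = YGBR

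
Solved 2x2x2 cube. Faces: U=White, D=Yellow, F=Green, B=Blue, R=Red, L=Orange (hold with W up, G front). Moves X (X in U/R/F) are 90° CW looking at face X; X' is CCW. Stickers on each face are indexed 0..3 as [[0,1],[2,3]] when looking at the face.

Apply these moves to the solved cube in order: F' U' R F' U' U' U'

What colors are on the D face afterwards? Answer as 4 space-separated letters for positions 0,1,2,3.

After move 1 (F'): F=GGGG U=WWRR R=YRYR D=OOYY L=OWOW
After move 2 (U'): U=WRWR F=OWGG R=GGYR B=YRBB L=BBOW
After move 3 (R): R=YGRG U=WWWG F=OOGY D=OBYY B=RRRB
After move 4 (F'): F=OYOG U=WWYR R=BGOG D=BWYY L=BGOW
After move 5 (U'): U=WRWY F=BGOG R=OYOG B=BGRB L=RROW
After move 6 (U'): U=RYWW F=RROG R=BGOG B=OYRB L=BGOW
After move 7 (U'): U=YWRW F=BGOG R=RROG B=BGRB L=OYOW
Query: D face = BWYY

Answer: B W Y Y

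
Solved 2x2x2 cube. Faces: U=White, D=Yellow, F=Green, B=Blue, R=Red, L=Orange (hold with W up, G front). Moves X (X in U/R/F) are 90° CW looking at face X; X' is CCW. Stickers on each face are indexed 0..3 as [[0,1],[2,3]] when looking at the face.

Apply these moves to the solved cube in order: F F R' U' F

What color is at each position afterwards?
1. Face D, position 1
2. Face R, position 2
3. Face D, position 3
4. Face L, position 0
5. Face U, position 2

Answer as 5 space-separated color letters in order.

After move 1 (F): F=GGGG U=WWOO R=WRWR D=RRYY L=OYOY
After move 2 (F): F=GGGG U=WWYY R=OROR D=WWYY L=OROR
After move 3 (R'): R=RROO U=WBYB F=GWGY D=WGYG B=YBWB
After move 4 (U'): U=BBWY F=ORGY R=GWOO B=RRWB L=YBOR
After move 5 (F): F=GOYR U=BBRB R=WWYO D=OGYG L=YWOG
Query 1: D[1] = G
Query 2: R[2] = Y
Query 3: D[3] = G
Query 4: L[0] = Y
Query 5: U[2] = R

Answer: G Y G Y R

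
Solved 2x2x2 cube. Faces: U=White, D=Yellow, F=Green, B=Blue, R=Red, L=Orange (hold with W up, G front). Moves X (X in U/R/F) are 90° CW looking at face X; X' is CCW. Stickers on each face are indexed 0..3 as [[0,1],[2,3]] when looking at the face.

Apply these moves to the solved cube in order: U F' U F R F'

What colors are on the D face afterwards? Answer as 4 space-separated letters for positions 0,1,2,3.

Answer: G O Y G

Derivation:
After move 1 (U): U=WWWW F=RRGG R=BBRR B=OOBB L=GGOO
After move 2 (F'): F=RGRG U=WWBR R=YBYR D=GOYY L=GWOW
After move 3 (U): U=BWRW F=YBRG R=OOYR B=GWBB L=RGOW
After move 4 (F): F=RYGB U=BWWG R=ROWR D=YOYY L=RGOO
After move 5 (R): R=WRRO U=BYWB F=ROGY D=YBYG B=GWWB
After move 6 (F'): F=OYRG U=BYWR R=BRYO D=GOYG L=RBOW
Query: D face = GOYG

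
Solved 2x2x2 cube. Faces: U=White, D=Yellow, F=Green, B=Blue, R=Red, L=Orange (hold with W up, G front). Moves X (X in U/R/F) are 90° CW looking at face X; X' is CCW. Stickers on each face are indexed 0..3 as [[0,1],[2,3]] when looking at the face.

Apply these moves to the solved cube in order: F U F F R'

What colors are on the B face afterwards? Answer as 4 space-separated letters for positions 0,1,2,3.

Answer: Y Y O B

Derivation:
After move 1 (F): F=GGGG U=WWOO R=WRWR D=RRYY L=OYOY
After move 2 (U): U=OWOW F=WRGG R=BBWR B=OYBB L=GGOY
After move 3 (F): F=GWGR U=OWYG R=OBWR D=WBYY L=GROR
After move 4 (F): F=GGRW U=OWRR R=YBGR D=WOYY L=GWOB
After move 5 (R'): R=BRYG U=OBRO F=GWRR D=WGYW B=YYOB
Query: B face = YYOB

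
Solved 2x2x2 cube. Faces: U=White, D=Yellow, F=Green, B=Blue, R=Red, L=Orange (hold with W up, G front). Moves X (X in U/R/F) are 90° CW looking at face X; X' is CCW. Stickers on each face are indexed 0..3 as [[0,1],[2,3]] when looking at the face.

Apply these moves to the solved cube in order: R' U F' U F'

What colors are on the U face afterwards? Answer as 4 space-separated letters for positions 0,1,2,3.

Answer: Y W O Y

Derivation:
After move 1 (R'): R=RRRR U=WBWB F=GWGW D=YGYG B=YBYB
After move 2 (U): U=WWBB F=RRGW R=YBRR B=OOYB L=GWOO
After move 3 (F'): F=RWRG U=WWYR R=GBYR D=WOYG L=GBOB
After move 4 (U): U=YWRW F=GBRG R=OOYR B=GBYB L=RWOB
After move 5 (F'): F=BGGR U=YWOY R=OOWR D=WBYG L=RWOR
Query: U face = YWOY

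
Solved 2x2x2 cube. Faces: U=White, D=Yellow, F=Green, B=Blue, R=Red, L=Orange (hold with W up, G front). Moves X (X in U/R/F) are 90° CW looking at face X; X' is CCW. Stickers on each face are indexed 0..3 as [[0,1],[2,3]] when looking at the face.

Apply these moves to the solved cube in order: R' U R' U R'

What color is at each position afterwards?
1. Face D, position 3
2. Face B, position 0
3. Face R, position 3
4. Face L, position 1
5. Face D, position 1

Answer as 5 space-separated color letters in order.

After move 1 (R'): R=RRRR U=WBWB F=GWGW D=YGYG B=YBYB
After move 2 (U): U=WWBB F=RRGW R=YBRR B=OOYB L=GWOO
After move 3 (R'): R=BRYR U=WYBO F=RWGB D=YRYW B=GOGB
After move 4 (U): U=BWOY F=BRGB R=GOYR B=GWGB L=RWOO
After move 5 (R'): R=ORGY U=BGOG F=BWGY D=YRYB B=WWRB
Query 1: D[3] = B
Query 2: B[0] = W
Query 3: R[3] = Y
Query 4: L[1] = W
Query 5: D[1] = R

Answer: B W Y W R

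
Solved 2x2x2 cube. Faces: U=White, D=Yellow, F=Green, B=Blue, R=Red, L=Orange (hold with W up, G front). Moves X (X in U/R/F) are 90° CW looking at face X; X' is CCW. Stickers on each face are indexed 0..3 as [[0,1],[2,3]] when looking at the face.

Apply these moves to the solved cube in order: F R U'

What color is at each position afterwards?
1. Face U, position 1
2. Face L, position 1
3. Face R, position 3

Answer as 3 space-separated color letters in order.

After move 1 (F): F=GGGG U=WWOO R=WRWR D=RRYY L=OYOY
After move 2 (R): R=WWRR U=WGOG F=GRGY D=RBYB B=OBWB
After move 3 (U'): U=GGWO F=OYGY R=GRRR B=WWWB L=OBOY
Query 1: U[1] = G
Query 2: L[1] = B
Query 3: R[3] = R

Answer: G B R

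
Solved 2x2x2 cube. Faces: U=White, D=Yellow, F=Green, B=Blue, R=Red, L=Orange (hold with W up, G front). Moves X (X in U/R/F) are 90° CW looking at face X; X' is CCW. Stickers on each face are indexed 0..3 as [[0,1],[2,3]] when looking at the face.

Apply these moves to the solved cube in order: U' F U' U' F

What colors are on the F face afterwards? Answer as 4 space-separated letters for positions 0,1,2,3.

Answer: G R O R

Derivation:
After move 1 (U'): U=WWWW F=OOGG R=GGRR B=RRBB L=BBOO
After move 2 (F): F=GOGO U=WWOB R=WGWR D=RGYY L=BYOY
After move 3 (U'): U=WBWO F=BYGO R=GOWR B=WGBB L=RROY
After move 4 (U'): U=BOWW F=RRGO R=BYWR B=GOBB L=WGOY
After move 5 (F): F=GROR U=BOYG R=WYWR D=WBYY L=WROG
Query: F face = GROR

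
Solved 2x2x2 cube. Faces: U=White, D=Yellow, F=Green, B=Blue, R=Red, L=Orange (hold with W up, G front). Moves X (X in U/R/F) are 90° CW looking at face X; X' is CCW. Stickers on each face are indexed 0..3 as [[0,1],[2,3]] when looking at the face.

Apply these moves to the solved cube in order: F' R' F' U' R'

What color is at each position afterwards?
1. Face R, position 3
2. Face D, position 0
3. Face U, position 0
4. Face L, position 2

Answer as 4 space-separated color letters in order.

Answer: O W B O

Derivation:
After move 1 (F'): F=GGGG U=WWRR R=YRYR D=OOYY L=OWOW
After move 2 (R'): R=RRYY U=WBRB F=GWGR D=OGYG B=YBOB
After move 3 (F'): F=WRGG U=WBRY R=GROY D=WWYG L=OBOR
After move 4 (U'): U=BYWR F=OBGG R=WROY B=GROB L=YBOR
After move 5 (R'): R=RYWO U=BOWG F=OYGR D=WBYG B=GRWB
Query 1: R[3] = O
Query 2: D[0] = W
Query 3: U[0] = B
Query 4: L[2] = O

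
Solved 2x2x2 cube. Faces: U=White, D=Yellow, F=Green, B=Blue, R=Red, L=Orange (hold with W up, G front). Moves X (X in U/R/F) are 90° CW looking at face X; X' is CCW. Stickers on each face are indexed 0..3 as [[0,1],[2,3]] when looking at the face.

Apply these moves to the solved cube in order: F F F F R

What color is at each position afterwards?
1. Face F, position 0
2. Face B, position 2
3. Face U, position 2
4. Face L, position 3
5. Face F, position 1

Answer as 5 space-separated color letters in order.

Answer: G W W O Y

Derivation:
After move 1 (F): F=GGGG U=WWOO R=WRWR D=RRYY L=OYOY
After move 2 (F): F=GGGG U=WWYY R=OROR D=WWYY L=OROR
After move 3 (F): F=GGGG U=WWRR R=YRYR D=OOYY L=OWOW
After move 4 (F): F=GGGG U=WWWW R=RRRR D=YYYY L=OOOO
After move 5 (R): R=RRRR U=WGWG F=GYGY D=YBYB B=WBWB
Query 1: F[0] = G
Query 2: B[2] = W
Query 3: U[2] = W
Query 4: L[3] = O
Query 5: F[1] = Y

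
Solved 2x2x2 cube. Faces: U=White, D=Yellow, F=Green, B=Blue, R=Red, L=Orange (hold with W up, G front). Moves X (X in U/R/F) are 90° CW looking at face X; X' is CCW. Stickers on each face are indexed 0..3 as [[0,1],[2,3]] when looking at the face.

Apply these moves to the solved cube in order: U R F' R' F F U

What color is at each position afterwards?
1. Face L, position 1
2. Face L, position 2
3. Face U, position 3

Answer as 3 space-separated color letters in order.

Answer: R O W

Derivation:
After move 1 (U): U=WWWW F=RRGG R=BBRR B=OOBB L=GGOO
After move 2 (R): R=RBRB U=WRWG F=RYGY D=YBYO B=WOWB
After move 3 (F'): F=YYRG U=WRRR R=BBYB D=GOYO L=GGOW
After move 4 (R'): R=BBBY U=WWRW F=YRRR D=GYYG B=OOOB
After move 5 (F): F=RYRR U=WWWG R=RBWY D=BBYG L=GGOY
After move 6 (F): F=RRRY U=WWYG R=WBGY D=WRYG L=GBOB
After move 7 (U): U=YWGW F=WBRY R=OOGY B=GBOB L=RROB
Query 1: L[1] = R
Query 2: L[2] = O
Query 3: U[3] = W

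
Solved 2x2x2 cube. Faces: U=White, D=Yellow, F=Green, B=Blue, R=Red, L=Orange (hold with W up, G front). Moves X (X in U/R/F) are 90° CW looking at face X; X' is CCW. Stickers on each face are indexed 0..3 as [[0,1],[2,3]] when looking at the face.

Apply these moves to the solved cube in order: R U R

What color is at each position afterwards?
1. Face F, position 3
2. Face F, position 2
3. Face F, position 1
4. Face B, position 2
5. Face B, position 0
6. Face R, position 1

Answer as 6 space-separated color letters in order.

Answer: B G B W G W

Derivation:
After move 1 (R): R=RRRR U=WGWG F=GYGY D=YBYB B=WBWB
After move 2 (U): U=WWGG F=RRGY R=WBRR B=OOWB L=GYOO
After move 3 (R): R=RWRB U=WRGY F=RBGB D=YWYO B=GOWB
Query 1: F[3] = B
Query 2: F[2] = G
Query 3: F[1] = B
Query 4: B[2] = W
Query 5: B[0] = G
Query 6: R[1] = W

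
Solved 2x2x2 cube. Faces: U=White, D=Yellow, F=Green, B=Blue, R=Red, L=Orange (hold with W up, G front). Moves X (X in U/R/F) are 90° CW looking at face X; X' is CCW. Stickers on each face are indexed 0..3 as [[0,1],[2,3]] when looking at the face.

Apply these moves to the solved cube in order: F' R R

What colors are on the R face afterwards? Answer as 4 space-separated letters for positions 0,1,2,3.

After move 1 (F'): F=GGGG U=WWRR R=YRYR D=OOYY L=OWOW
After move 2 (R): R=YYRR U=WGRG F=GOGY D=OBYB B=RBWB
After move 3 (R): R=RYRY U=WORY F=GBGB D=OWYR B=GBGB
Query: R face = RYRY

Answer: R Y R Y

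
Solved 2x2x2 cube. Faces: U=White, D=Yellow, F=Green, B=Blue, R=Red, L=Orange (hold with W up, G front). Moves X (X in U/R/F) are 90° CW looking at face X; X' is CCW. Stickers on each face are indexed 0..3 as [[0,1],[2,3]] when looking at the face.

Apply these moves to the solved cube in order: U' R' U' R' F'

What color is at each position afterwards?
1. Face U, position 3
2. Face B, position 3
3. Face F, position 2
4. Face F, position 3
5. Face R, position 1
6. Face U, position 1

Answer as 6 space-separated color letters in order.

After move 1 (U'): U=WWWW F=OOGG R=GGRR B=RRBB L=BBOO
After move 2 (R'): R=GRGR U=WBWR F=OWGW D=YOYG B=YRYB
After move 3 (U'): U=BRWW F=BBGW R=OWGR B=GRYB L=YROO
After move 4 (R'): R=WROG U=BYWG F=BRGW D=YBYW B=GROB
After move 5 (F'): F=RWBG U=BYWO R=BRYG D=ROYW L=YGOW
Query 1: U[3] = O
Query 2: B[3] = B
Query 3: F[2] = B
Query 4: F[3] = G
Query 5: R[1] = R
Query 6: U[1] = Y

Answer: O B B G R Y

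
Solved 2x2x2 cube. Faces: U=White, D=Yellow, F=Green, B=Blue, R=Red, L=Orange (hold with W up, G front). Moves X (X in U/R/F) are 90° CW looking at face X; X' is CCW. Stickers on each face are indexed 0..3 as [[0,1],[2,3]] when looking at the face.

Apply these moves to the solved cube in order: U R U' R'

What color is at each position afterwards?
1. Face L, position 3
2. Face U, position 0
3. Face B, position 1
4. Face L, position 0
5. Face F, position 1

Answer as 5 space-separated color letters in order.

Answer: O R B W G

Derivation:
After move 1 (U): U=WWWW F=RRGG R=BBRR B=OOBB L=GGOO
After move 2 (R): R=RBRB U=WRWG F=RYGY D=YBYO B=WOWB
After move 3 (U'): U=RGWW F=GGGY R=RYRB B=RBWB L=WOOO
After move 4 (R'): R=YBRR U=RWWR F=GGGW D=YGYY B=OBBB
Query 1: L[3] = O
Query 2: U[0] = R
Query 3: B[1] = B
Query 4: L[0] = W
Query 5: F[1] = G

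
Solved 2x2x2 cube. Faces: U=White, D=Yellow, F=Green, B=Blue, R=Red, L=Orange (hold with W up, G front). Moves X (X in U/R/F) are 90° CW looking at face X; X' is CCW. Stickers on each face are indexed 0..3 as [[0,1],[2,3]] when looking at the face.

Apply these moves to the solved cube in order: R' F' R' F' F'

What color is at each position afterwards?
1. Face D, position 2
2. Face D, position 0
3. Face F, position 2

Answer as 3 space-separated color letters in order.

Answer: Y Y B

Derivation:
After move 1 (R'): R=RRRR U=WBWB F=GWGW D=YGYG B=YBYB
After move 2 (F'): F=WWGG U=WBRR R=GRYR D=OOYG L=OBOW
After move 3 (R'): R=RRGY U=WYRY F=WBGR D=OWYG B=GBOB
After move 4 (F'): F=BRWG U=WYRG R=WROY D=BWYG L=OYOR
After move 5 (F'): F=RGBW U=WYWO R=WRBY D=YRYG L=OGOR
Query 1: D[2] = Y
Query 2: D[0] = Y
Query 3: F[2] = B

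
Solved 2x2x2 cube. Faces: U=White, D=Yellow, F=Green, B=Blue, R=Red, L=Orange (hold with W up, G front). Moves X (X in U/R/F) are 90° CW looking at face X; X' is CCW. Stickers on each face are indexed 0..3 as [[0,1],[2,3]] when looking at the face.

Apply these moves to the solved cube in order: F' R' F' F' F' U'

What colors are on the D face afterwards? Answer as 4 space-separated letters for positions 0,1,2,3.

Answer: Y R Y G

Derivation:
After move 1 (F'): F=GGGG U=WWRR R=YRYR D=OOYY L=OWOW
After move 2 (R'): R=RRYY U=WBRB F=GWGR D=OGYG B=YBOB
After move 3 (F'): F=WRGG U=WBRY R=GROY D=WWYG L=OBOR
After move 4 (F'): F=RGWG U=WBGO R=WRWY D=BRYG L=OYOR
After move 5 (F'): F=GGRW U=WBWW R=RRBY D=YRYG L=OOOG
After move 6 (U'): U=BWWW F=OORW R=GGBY B=RROB L=YBOG
Query: D face = YRYG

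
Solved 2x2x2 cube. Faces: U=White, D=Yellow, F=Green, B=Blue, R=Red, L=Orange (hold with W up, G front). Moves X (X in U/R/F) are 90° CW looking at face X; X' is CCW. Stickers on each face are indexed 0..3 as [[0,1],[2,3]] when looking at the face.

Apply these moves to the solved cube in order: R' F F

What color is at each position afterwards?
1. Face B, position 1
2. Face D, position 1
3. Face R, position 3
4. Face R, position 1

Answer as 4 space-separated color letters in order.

Answer: B W R R

Derivation:
After move 1 (R'): R=RRRR U=WBWB F=GWGW D=YGYG B=YBYB
After move 2 (F): F=GGWW U=WBOO R=WRBR D=RRYG L=OYOG
After move 3 (F): F=WGWG U=WBGY R=OROR D=BWYG L=OROR
Query 1: B[1] = B
Query 2: D[1] = W
Query 3: R[3] = R
Query 4: R[1] = R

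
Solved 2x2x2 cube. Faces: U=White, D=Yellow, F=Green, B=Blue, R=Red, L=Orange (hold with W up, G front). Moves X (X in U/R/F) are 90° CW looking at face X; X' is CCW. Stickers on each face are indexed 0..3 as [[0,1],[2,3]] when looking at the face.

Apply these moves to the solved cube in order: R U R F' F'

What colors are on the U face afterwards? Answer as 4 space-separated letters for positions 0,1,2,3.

After move 1 (R): R=RRRR U=WGWG F=GYGY D=YBYB B=WBWB
After move 2 (U): U=WWGG F=RRGY R=WBRR B=OOWB L=GYOO
After move 3 (R): R=RWRB U=WRGY F=RBGB D=YWYO B=GOWB
After move 4 (F'): F=BBRG U=WRRR R=WWYB D=YOYO L=GYOG
After move 5 (F'): F=BGBR U=WRWY R=OWYB D=YGYO L=GROR
Query: U face = WRWY

Answer: W R W Y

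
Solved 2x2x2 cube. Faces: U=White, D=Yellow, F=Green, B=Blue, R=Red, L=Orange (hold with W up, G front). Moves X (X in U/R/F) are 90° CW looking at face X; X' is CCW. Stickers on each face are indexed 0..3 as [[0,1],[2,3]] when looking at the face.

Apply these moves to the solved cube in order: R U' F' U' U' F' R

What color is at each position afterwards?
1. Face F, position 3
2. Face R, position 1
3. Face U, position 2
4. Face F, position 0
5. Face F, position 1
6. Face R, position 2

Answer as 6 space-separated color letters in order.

Answer: B O W R W R

Derivation:
After move 1 (R): R=RRRR U=WGWG F=GYGY D=YBYB B=WBWB
After move 2 (U'): U=GGWW F=OOGY R=GYRR B=RRWB L=WBOO
After move 3 (F'): F=OYOG U=GGGR R=BYYR D=BOYB L=WWOW
After move 4 (U'): U=GRGG F=WWOG R=OYYR B=BYWB L=RROW
After move 5 (U'): U=RGGG F=RROG R=WWYR B=OYWB L=BYOW
After move 6 (F'): F=RGRO U=RGWY R=OWBR D=YWYB L=BGOG
After move 7 (R): R=BORW U=RGWO F=RWRB D=YWYO B=YYGB
Query 1: F[3] = B
Query 2: R[1] = O
Query 3: U[2] = W
Query 4: F[0] = R
Query 5: F[1] = W
Query 6: R[2] = R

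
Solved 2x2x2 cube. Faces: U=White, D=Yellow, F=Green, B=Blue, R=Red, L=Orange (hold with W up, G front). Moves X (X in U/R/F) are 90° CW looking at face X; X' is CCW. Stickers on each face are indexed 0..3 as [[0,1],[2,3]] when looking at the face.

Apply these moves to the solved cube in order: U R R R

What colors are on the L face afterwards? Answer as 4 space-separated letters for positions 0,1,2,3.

Answer: G G O O

Derivation:
After move 1 (U): U=WWWW F=RRGG R=BBRR B=OOBB L=GGOO
After move 2 (R): R=RBRB U=WRWG F=RYGY D=YBYO B=WOWB
After move 3 (R): R=RRBB U=WYWY F=RBGO D=YWYW B=GORB
After move 4 (R): R=BRBR U=WBWO F=RWGW D=YRYG B=YOYB
Query: L face = GGOO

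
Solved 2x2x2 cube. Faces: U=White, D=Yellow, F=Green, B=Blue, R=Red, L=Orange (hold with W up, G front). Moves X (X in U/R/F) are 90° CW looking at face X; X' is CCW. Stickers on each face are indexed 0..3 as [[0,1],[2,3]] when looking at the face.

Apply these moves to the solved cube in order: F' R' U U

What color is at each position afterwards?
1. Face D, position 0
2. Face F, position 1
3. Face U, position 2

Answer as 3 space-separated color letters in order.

After move 1 (F'): F=GGGG U=WWRR R=YRYR D=OOYY L=OWOW
After move 2 (R'): R=RRYY U=WBRB F=GWGR D=OGYG B=YBOB
After move 3 (U): U=RWBB F=RRGR R=YBYY B=OWOB L=GWOW
After move 4 (U): U=BRBW F=YBGR R=OWYY B=GWOB L=RROW
Query 1: D[0] = O
Query 2: F[1] = B
Query 3: U[2] = B

Answer: O B B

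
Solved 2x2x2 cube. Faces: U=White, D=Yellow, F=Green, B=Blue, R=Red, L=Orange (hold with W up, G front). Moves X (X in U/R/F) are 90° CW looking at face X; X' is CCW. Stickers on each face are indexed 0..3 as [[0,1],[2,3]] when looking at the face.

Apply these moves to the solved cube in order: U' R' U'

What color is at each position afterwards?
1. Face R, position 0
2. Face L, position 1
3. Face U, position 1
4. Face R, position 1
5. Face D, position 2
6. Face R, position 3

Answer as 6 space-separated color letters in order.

After move 1 (U'): U=WWWW F=OOGG R=GGRR B=RRBB L=BBOO
After move 2 (R'): R=GRGR U=WBWR F=OWGW D=YOYG B=YRYB
After move 3 (U'): U=BRWW F=BBGW R=OWGR B=GRYB L=YROO
Query 1: R[0] = O
Query 2: L[1] = R
Query 3: U[1] = R
Query 4: R[1] = W
Query 5: D[2] = Y
Query 6: R[3] = R

Answer: O R R W Y R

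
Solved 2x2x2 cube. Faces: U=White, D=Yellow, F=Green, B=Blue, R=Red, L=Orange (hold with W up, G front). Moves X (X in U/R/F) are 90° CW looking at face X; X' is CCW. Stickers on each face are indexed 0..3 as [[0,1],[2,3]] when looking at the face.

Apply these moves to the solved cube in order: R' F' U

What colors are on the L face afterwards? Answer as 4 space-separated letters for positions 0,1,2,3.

Answer: W W O W

Derivation:
After move 1 (R'): R=RRRR U=WBWB F=GWGW D=YGYG B=YBYB
After move 2 (F'): F=WWGG U=WBRR R=GRYR D=OOYG L=OBOW
After move 3 (U): U=RWRB F=GRGG R=YBYR B=OBYB L=WWOW
Query: L face = WWOW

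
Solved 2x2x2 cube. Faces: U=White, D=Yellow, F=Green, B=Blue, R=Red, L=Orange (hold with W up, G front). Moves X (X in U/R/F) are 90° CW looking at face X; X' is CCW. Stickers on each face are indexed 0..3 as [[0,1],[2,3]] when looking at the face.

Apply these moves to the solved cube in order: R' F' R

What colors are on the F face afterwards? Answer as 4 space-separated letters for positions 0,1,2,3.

Answer: W O G G

Derivation:
After move 1 (R'): R=RRRR U=WBWB F=GWGW D=YGYG B=YBYB
After move 2 (F'): F=WWGG U=WBRR R=GRYR D=OOYG L=OBOW
After move 3 (R): R=YGRR U=WWRG F=WOGG D=OYYY B=RBBB
Query: F face = WOGG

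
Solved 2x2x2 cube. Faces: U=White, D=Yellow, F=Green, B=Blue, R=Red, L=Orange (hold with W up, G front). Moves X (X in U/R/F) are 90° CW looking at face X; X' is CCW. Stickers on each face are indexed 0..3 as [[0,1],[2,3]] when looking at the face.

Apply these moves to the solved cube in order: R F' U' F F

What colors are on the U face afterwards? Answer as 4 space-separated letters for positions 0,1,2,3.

Answer: G R O O

Derivation:
After move 1 (R): R=RRRR U=WGWG F=GYGY D=YBYB B=WBWB
After move 2 (F'): F=YYGG U=WGRR R=BRYR D=OOYB L=OGOW
After move 3 (U'): U=GRWR F=OGGG R=YYYR B=BRWB L=WBOW
After move 4 (F): F=GOGG U=GRWB R=WYRR D=YYYB L=WOOO
After move 5 (F): F=GGGO U=GROO R=WYBR D=RWYB L=WYOY
Query: U face = GROO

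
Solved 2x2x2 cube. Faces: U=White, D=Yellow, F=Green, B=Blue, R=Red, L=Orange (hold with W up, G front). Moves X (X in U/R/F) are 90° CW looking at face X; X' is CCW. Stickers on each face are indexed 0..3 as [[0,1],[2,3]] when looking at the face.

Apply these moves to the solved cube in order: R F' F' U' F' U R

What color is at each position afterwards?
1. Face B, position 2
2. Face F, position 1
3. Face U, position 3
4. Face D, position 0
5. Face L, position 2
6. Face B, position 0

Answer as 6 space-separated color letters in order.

After move 1 (R): R=RRRR U=WGWG F=GYGY D=YBYB B=WBWB
After move 2 (F'): F=YYGG U=WGRR R=BRYR D=OOYB L=OGOW
After move 3 (F'): F=YGYG U=WGBY R=OROR D=GWYB L=OROR
After move 4 (U'): U=GYWB F=ORYG R=YGOR B=ORWB L=WBOR
After move 5 (F'): F=RGOY U=GYYO R=WGGR D=BRYB L=WBOW
After move 6 (U): U=YGOY F=WGOY R=ORGR B=WBWB L=RGOW
After move 7 (R): R=GORR U=YGOY F=WROB D=BWYW B=YBGB
Query 1: B[2] = G
Query 2: F[1] = R
Query 3: U[3] = Y
Query 4: D[0] = B
Query 5: L[2] = O
Query 6: B[0] = Y

Answer: G R Y B O Y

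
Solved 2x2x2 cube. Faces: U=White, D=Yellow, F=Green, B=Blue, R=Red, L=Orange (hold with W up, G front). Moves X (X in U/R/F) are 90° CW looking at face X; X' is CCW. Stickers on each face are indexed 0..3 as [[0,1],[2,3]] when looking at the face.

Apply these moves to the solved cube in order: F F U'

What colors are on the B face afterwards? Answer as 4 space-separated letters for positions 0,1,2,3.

Answer: O R B B

Derivation:
After move 1 (F): F=GGGG U=WWOO R=WRWR D=RRYY L=OYOY
After move 2 (F): F=GGGG U=WWYY R=OROR D=WWYY L=OROR
After move 3 (U'): U=WYWY F=ORGG R=GGOR B=ORBB L=BBOR
Query: B face = ORBB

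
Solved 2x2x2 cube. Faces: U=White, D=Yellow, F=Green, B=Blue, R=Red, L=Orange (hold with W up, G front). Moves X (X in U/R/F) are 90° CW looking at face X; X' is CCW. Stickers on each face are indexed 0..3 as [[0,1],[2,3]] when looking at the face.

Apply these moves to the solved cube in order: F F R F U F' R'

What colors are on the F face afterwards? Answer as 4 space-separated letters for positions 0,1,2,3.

After move 1 (F): F=GGGG U=WWOO R=WRWR D=RRYY L=OYOY
After move 2 (F): F=GGGG U=WWYY R=OROR D=WWYY L=OROR
After move 3 (R): R=OORR U=WGYG F=GWGY D=WBYB B=YBWB
After move 4 (F): F=GGYW U=WGRR R=YOGR D=ROYB L=OWOB
After move 5 (U): U=RWRG F=YOYW R=YBGR B=OWWB L=GGOB
After move 6 (F'): F=OWYY U=RWYG R=OBRR D=GBYB L=GGOR
After move 7 (R'): R=BROR U=RWYO F=OWYG D=GWYY B=BWBB
Query: F face = OWYG

Answer: O W Y G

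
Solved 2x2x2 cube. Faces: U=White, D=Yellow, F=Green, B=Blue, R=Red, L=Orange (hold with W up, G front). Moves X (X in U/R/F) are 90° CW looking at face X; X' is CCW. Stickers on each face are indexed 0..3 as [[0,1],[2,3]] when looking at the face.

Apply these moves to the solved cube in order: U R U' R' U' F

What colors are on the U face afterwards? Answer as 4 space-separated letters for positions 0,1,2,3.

After move 1 (U): U=WWWW F=RRGG R=BBRR B=OOBB L=GGOO
After move 2 (R): R=RBRB U=WRWG F=RYGY D=YBYO B=WOWB
After move 3 (U'): U=RGWW F=GGGY R=RYRB B=RBWB L=WOOO
After move 4 (R'): R=YBRR U=RWWR F=GGGW D=YGYY B=OBBB
After move 5 (U'): U=WRRW F=WOGW R=GGRR B=YBBB L=OBOO
After move 6 (F): F=GWWO U=WROB R=RGWR D=RGYY L=OYOG
Query: U face = WROB

Answer: W R O B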